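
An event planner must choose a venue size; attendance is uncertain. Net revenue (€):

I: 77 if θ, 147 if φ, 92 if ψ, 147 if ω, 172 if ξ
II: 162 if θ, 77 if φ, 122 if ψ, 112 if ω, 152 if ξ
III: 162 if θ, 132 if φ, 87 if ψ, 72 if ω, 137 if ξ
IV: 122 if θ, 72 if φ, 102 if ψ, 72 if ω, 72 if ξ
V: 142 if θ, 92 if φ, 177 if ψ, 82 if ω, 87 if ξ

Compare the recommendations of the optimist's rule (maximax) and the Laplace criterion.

maximax → V; laplace → I (disagree)

Row maxima: I=172, II=162, III=162, IV=122, V=177
Best best-case = 177 → V.
Row averages: I=127, II=125, III=118, IV=88, V=116
Highest average = 127 → I.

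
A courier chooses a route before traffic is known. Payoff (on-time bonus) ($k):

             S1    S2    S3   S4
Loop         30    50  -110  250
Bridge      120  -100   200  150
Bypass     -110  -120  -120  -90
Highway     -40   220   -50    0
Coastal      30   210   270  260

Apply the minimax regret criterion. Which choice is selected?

Coastal

Column bests: S1=120, S2=220, S3=270, S4=260.
Loop regrets: 90, 170, 380, 10 → max 380
Bridge regrets: 0, 320, 70, 110 → max 320
Bypass regrets: 230, 340, 390, 350 → max 390
Highway regrets: 160, 0, 320, 260 → max 320
Coastal regrets: 90, 10, 0, 0 → max 90
Smallest max regret = 90 → Coastal.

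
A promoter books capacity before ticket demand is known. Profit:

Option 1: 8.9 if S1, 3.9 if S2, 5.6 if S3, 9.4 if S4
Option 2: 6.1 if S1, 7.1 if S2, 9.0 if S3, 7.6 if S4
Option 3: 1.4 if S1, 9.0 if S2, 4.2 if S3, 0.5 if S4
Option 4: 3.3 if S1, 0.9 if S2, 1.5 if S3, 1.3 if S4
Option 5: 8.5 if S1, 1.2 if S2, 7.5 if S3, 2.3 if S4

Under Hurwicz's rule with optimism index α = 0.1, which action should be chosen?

Option 2

Option 1: 0.1·9.4 + 0.9·3.9 = 4.45
Option 2: 0.1·9.0 + 0.9·6.1 = 6.39
Option 3: 0.1·9.0 + 0.9·0.5 = 1.35
Option 4: 0.1·3.3 + 0.9·0.9 = 1.14
Option 5: 0.1·8.5 + 0.9·1.2 = 1.93
Highest Hurwicz score = 6.39 → Option 2.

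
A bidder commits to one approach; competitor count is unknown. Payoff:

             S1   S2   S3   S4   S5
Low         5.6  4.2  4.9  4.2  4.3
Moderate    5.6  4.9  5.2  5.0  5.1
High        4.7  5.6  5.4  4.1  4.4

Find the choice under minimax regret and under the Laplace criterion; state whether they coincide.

Column bests: S1=5.6, S2=5.6, S3=5.4, S4=5.0, S5=5.1.
Low regrets: 0.0, 1.4, 0.5, 0.8, 0.8 → max 1.4
Moderate regrets: 0.0, 0.7, 0.2, 0.0, 0.0 → max 0.7
High regrets: 0.9, 0.0, 0.0, 0.9, 0.7 → max 0.9
Smallest max regret = 0.7 → Moderate.
Row averages: Low=4.64, Moderate=5.16, High=4.84
Highest average = 5.16 → Moderate.

minimax regret → Moderate; laplace → Moderate (agree)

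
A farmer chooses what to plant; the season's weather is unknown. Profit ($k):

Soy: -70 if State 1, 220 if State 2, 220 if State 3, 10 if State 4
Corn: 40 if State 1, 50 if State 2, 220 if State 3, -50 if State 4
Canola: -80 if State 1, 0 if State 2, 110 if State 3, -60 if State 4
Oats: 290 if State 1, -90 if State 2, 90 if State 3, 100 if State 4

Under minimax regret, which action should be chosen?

Corn

Column bests: State 1=290, State 2=220, State 3=220, State 4=100.
Soy regrets: 360, 0, 0, 90 → max 360
Corn regrets: 250, 170, 0, 150 → max 250
Canola regrets: 370, 220, 110, 160 → max 370
Oats regrets: 0, 310, 130, 0 → max 310
Smallest max regret = 250 → Corn.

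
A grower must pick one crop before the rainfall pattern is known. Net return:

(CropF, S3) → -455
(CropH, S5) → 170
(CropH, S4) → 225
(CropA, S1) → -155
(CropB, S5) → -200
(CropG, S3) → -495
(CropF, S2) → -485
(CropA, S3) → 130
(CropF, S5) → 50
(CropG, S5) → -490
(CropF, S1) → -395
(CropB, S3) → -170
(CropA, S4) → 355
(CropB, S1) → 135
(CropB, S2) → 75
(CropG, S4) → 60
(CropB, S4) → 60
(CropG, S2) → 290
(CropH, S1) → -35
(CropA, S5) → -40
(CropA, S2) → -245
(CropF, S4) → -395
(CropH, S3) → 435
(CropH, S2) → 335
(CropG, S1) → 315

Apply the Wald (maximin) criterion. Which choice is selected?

Row minima: CropG=-495, CropA=-245, CropB=-200, CropF=-485, CropH=-35
Best worst-case = -35 → CropH.

CropH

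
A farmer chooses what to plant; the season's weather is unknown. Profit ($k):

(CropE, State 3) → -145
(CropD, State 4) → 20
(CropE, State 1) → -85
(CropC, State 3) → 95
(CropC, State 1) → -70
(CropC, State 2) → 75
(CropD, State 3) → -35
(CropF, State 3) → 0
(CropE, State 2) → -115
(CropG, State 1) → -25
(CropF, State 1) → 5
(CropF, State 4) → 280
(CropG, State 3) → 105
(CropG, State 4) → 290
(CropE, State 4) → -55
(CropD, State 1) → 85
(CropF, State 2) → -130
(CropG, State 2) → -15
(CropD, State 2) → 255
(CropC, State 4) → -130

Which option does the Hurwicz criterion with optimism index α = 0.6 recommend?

CropG

CropD: 0.6·255 + 0.4·(-35) = 139
CropE: 0.6·(-55) + 0.4·(-145) = -91
CropG: 0.6·290 + 0.4·(-25) = 164
CropC: 0.6·95 + 0.4·(-130) = 5
CropF: 0.6·280 + 0.4·(-130) = 116
Highest Hurwicz score = 164 → CropG.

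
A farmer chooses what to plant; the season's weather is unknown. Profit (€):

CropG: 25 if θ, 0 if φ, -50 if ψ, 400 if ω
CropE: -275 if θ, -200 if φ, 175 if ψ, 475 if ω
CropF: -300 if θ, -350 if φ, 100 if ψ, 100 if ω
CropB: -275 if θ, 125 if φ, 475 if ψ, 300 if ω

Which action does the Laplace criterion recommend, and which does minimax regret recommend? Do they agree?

laplace → CropB; minimax regret → CropB (agree)

Row averages: CropG=93.75, CropE=43.75, CropF=-112.5, CropB=156.25
Highest average = 156.25 → CropB.
Column bests: θ=25, φ=125, ψ=475, ω=475.
CropG regrets: 0, 125, 525, 75 → max 525
CropE regrets: 300, 325, 300, 0 → max 325
CropF regrets: 325, 475, 375, 375 → max 475
CropB regrets: 300, 0, 0, 175 → max 300
Smallest max regret = 300 → CropB.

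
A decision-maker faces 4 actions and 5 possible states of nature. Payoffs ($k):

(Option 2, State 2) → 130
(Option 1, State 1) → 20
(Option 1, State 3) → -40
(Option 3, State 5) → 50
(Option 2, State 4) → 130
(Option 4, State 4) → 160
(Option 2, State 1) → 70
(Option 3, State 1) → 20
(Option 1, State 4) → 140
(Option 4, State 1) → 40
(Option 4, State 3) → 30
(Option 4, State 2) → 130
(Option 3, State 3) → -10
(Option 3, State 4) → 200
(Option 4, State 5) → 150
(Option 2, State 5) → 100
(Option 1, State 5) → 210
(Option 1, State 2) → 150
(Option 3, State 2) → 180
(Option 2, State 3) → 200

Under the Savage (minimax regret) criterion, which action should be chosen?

Column bests: State 1=70, State 2=180, State 3=200, State 4=200, State 5=210.
Option 1 regrets: 50, 30, 240, 60, 0 → max 240
Option 2 regrets: 0, 50, 0, 70, 110 → max 110
Option 3 regrets: 50, 0, 210, 0, 160 → max 210
Option 4 regrets: 30, 50, 170, 40, 60 → max 170
Smallest max regret = 110 → Option 2.

Option 2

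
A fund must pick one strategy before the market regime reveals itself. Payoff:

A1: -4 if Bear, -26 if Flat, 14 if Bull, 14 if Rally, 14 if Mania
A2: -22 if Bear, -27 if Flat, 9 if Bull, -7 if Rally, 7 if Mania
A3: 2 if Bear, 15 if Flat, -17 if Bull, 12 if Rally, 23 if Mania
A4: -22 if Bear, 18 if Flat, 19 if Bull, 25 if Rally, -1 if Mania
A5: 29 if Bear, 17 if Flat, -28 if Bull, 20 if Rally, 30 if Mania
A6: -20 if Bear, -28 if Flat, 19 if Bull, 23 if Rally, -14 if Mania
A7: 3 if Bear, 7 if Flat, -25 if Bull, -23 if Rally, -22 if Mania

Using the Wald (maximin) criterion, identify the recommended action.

Row minima: A1=-26, A2=-27, A3=-17, A4=-22, A5=-28, A6=-28, A7=-25
Best worst-case = -17 → A3.

A3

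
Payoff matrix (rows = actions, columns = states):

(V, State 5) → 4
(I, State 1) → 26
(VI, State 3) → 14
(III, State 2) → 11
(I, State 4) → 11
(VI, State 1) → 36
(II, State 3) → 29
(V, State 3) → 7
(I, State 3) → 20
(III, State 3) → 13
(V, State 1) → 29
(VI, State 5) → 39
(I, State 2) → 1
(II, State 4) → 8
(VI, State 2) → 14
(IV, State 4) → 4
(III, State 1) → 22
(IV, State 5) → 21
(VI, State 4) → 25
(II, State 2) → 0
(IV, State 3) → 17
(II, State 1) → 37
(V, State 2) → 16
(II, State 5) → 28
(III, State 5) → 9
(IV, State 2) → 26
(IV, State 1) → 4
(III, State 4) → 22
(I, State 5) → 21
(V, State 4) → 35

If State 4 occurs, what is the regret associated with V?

Best payoff under State 4 is 35.
Regret = 35 − 35 = 0.

0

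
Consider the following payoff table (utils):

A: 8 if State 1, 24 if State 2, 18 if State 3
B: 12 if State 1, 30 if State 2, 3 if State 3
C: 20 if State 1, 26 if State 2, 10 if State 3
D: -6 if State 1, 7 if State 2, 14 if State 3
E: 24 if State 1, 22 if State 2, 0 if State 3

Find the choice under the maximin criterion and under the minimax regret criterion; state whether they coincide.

Row minima: A=8, B=3, C=10, D=-6, E=0
Best worst-case = 10 → C.
Column bests: State 1=24, State 2=30, State 3=18.
A regrets: 16, 6, 0 → max 16
B regrets: 12, 0, 15 → max 15
C regrets: 4, 4, 8 → max 8
D regrets: 30, 23, 4 → max 30
E regrets: 0, 8, 18 → max 18
Smallest max regret = 8 → C.

maximin → C; minimax regret → C (agree)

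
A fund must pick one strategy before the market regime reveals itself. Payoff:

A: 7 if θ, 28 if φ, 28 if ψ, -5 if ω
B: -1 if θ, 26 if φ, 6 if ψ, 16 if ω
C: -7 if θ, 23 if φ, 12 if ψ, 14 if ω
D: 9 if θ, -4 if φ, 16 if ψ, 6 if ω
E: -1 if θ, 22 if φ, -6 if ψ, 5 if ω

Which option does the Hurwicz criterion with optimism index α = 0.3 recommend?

B

A: 0.3·28 + 0.7·(-5) = 4.9
B: 0.3·26 + 0.7·(-1) = 7.1
C: 0.3·23 + 0.7·(-7) = 2
D: 0.3·16 + 0.7·(-4) = 2
E: 0.3·22 + 0.7·(-6) = 2.4
Highest Hurwicz score = 7.1 → B.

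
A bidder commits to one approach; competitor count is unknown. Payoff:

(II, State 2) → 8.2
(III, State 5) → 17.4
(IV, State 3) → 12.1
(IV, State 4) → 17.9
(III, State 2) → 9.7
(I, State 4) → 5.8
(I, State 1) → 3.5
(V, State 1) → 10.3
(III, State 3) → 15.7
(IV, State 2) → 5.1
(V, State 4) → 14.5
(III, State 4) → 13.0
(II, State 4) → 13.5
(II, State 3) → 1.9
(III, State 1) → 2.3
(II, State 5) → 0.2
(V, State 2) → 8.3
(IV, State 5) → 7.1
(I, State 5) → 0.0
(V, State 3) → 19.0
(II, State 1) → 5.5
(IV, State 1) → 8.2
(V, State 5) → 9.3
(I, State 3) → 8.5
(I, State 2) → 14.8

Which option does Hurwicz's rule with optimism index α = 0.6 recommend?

V

I: 0.6·14.8 + 0.4·0.0 = 8.88
II: 0.6·13.5 + 0.4·0.2 = 8.18
III: 0.6·17.4 + 0.4·2.3 = 11.36
IV: 0.6·17.9 + 0.4·5.1 = 12.78
V: 0.6·19.0 + 0.4·8.3 = 14.72
Highest Hurwicz score = 14.72 → V.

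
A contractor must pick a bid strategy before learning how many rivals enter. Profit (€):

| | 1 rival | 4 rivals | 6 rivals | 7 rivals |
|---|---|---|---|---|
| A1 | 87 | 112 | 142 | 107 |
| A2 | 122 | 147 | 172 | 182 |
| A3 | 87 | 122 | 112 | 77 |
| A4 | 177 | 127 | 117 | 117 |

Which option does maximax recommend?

Row maxima: A1=142, A2=182, A3=122, A4=177
Best best-case = 182 → A2.

A2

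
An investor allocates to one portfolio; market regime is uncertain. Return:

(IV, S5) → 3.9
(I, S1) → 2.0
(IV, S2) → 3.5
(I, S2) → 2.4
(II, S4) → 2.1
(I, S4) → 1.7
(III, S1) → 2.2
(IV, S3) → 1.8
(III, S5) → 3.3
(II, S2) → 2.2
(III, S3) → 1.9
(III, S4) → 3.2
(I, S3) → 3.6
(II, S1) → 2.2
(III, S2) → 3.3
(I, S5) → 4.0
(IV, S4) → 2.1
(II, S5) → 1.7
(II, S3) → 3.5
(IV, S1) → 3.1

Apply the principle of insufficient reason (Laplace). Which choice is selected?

Row averages: I=2.74, II=2.34, III=2.78, IV=2.88
Highest average = 2.88 → IV.

IV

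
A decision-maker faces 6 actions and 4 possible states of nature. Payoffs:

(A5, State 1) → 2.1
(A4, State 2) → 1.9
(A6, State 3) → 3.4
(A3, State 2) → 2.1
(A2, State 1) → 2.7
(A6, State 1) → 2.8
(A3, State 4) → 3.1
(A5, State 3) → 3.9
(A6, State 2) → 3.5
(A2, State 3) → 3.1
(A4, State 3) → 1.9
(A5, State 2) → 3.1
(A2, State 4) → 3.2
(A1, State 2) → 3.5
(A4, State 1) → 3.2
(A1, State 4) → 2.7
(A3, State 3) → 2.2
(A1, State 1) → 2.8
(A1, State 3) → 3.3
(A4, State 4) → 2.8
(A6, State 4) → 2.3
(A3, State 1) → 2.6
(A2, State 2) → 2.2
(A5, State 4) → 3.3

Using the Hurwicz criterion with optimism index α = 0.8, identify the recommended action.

A5

A1: 0.8·3.5 + 0.2·2.7 = 3.34
A2: 0.8·3.2 + 0.2·2.2 = 3
A3: 0.8·3.1 + 0.2·2.1 = 2.9
A4: 0.8·3.2 + 0.2·1.9 = 2.94
A5: 0.8·3.9 + 0.2·2.1 = 3.54
A6: 0.8·3.5 + 0.2·2.3 = 3.26
Highest Hurwicz score = 3.54 → A5.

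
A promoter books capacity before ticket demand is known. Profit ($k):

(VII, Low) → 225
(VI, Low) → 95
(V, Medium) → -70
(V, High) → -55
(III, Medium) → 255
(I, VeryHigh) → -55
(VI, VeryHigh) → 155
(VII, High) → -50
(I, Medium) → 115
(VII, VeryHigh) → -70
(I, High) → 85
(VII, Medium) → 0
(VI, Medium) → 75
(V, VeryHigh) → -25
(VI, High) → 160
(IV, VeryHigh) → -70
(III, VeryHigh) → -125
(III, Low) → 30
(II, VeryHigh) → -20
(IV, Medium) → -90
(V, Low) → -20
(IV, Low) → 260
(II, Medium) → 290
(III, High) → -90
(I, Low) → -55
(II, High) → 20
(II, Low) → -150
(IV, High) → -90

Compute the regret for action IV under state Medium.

Best payoff under Medium is 290.
Regret = 290 − (-90) = 380.

380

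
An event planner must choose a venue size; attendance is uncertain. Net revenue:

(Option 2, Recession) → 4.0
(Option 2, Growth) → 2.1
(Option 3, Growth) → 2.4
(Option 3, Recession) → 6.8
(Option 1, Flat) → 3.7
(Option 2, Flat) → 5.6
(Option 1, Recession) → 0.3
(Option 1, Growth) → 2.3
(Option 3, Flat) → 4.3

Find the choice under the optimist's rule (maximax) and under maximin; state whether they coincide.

Row maxima: Option 1=3.7, Option 2=5.6, Option 3=6.8
Best best-case = 6.8 → Option 3.
Row minima: Option 1=0.3, Option 2=2.1, Option 3=2.4
Best worst-case = 2.4 → Option 3.

maximax → Option 3; maximin → Option 3 (agree)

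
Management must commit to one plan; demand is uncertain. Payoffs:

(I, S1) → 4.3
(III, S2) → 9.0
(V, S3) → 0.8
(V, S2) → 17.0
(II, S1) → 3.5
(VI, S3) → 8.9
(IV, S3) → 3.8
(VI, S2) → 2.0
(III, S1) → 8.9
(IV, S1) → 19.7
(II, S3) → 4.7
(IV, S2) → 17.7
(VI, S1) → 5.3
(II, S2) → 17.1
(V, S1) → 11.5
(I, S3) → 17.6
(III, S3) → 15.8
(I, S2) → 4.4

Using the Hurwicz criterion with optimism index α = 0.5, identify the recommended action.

III

I: 0.5·17.6 + 0.5·4.3 = 10.95
II: 0.5·17.1 + 0.5·3.5 = 10.3
III: 0.5·15.8 + 0.5·8.9 = 12.35
IV: 0.5·19.7 + 0.5·3.8 = 11.75
V: 0.5·17.0 + 0.5·0.8 = 8.9
VI: 0.5·8.9 + 0.5·2.0 = 5.45
Highest Hurwicz score = 12.35 → III.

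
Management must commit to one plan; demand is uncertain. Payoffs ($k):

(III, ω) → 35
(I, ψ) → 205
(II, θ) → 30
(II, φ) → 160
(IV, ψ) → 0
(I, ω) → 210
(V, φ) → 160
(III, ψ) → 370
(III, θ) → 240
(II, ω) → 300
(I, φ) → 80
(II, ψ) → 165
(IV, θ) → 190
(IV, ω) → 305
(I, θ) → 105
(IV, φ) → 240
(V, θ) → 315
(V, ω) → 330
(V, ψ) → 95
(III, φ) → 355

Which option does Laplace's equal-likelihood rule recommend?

III

Row averages: I=150, II=163.75, III=250, IV=183.75, V=225
Highest average = 250 → III.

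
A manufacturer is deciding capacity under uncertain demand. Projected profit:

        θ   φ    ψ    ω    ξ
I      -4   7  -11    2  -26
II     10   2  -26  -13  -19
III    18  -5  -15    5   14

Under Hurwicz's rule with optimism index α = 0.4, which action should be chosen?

I: 0.4·7 + 0.6·(-26) = -12.8
II: 0.4·10 + 0.6·(-26) = -11.6
III: 0.4·18 + 0.6·(-15) = -1.8
Highest Hurwicz score = -1.8 → III.

III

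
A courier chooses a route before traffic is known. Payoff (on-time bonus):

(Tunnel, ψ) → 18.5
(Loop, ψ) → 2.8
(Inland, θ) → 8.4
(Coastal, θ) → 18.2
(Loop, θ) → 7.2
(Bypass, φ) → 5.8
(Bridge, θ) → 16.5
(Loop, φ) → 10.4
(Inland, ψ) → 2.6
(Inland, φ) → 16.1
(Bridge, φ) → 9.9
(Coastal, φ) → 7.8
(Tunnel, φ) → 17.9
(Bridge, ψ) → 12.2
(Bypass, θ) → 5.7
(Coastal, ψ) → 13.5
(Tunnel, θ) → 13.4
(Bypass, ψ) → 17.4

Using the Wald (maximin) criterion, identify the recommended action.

Tunnel

Row minima: Bypass=5.7, Bridge=9.9, Tunnel=13.4, Loop=2.8, Coastal=7.8, Inland=2.6
Best worst-case = 13.4 → Tunnel.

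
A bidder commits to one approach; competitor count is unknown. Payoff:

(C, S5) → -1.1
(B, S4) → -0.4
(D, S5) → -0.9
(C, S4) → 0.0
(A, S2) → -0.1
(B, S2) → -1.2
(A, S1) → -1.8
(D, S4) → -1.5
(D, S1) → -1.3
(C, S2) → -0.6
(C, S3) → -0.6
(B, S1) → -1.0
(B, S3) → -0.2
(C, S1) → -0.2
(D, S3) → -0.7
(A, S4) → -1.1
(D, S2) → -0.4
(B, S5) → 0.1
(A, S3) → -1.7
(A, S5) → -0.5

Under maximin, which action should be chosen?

C

Row minima: A=-1.8, B=-1.2, C=-1.1, D=-1.5
Best worst-case = -1.1 → C.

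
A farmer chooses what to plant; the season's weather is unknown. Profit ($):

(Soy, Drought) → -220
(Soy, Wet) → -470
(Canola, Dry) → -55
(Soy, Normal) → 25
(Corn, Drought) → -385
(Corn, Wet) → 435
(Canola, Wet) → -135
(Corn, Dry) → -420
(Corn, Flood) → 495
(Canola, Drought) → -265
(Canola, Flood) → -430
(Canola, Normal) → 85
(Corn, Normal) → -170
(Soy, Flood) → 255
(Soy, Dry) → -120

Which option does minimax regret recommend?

Column bests: Drought=-220, Dry=-55, Normal=85, Wet=435, Flood=495.
Soy regrets: 0, 65, 60, 905, 240 → max 905
Corn regrets: 165, 365, 255, 0, 0 → max 365
Canola regrets: 45, 0, 0, 570, 925 → max 925
Smallest max regret = 365 → Corn.

Corn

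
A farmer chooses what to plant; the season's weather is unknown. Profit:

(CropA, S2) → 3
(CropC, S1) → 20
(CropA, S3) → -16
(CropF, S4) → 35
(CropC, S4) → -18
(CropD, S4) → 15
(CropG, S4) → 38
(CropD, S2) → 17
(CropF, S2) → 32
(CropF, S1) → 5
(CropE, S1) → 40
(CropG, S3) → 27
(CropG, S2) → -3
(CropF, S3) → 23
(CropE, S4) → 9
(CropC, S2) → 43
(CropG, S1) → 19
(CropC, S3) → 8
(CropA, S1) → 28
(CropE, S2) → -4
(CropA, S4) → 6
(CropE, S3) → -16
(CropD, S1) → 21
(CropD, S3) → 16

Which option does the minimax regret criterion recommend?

CropD

Column bests: S1=40, S2=43, S3=27, S4=38.
CropE regrets: 0, 47, 43, 29 → max 47
CropG regrets: 21, 46, 0, 0 → max 46
CropC regrets: 20, 0, 19, 56 → max 56
CropA regrets: 12, 40, 43, 32 → max 43
CropD regrets: 19, 26, 11, 23 → max 26
CropF regrets: 35, 11, 4, 3 → max 35
Smallest max regret = 26 → CropD.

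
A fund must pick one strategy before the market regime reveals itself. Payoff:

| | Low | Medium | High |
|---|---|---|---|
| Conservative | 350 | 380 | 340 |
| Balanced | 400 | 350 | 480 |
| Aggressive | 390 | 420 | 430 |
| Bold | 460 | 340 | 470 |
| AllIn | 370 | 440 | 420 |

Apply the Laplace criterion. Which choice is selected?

Bold

Row averages: Conservative=1070/3, Balanced=410, Aggressive=1240/3, Bold=1270/3, AllIn=410
Highest average = 1270/3 → Bold.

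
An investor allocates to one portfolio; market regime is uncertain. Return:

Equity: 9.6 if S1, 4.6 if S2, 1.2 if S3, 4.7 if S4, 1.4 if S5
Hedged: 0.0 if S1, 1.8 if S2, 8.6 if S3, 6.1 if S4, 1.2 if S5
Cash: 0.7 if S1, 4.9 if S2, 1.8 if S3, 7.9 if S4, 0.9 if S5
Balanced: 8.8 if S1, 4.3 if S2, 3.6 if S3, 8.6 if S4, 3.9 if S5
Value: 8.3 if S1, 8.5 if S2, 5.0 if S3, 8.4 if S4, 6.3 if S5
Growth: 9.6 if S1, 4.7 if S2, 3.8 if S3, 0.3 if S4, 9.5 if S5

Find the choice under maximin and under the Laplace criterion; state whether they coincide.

maximin → Value; laplace → Value (agree)

Row minima: Equity=1.2, Hedged=0.0, Cash=0.7, Balanced=3.6, Value=5.0, Growth=0.3
Best worst-case = 5.0 → Value.
Row averages: Equity=4.3, Hedged=3.54, Cash=3.24, Balanced=5.84, Value=7.3, Growth=5.58
Highest average = 7.3 → Value.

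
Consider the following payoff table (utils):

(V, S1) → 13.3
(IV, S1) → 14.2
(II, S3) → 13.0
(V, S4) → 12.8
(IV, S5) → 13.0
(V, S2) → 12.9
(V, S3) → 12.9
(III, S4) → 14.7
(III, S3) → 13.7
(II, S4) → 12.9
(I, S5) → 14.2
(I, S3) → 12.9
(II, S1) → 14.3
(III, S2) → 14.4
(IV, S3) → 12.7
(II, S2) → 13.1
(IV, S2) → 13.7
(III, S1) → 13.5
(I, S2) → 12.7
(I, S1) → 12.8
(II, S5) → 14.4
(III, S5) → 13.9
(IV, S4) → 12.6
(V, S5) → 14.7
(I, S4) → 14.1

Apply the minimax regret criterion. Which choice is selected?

III

Column bests: S1=14.3, S2=14.4, S3=13.7, S4=14.7, S5=14.7.
I regrets: 1.5, 1.7, 0.8, 0.6, 0.5 → max 1.7
II regrets: 0.0, 1.3, 0.7, 1.8, 0.3 → max 1.8
III regrets: 0.8, 0.0, 0.0, 0.0, 0.8 → max 0.8
IV regrets: 0.1, 0.7, 1.0, 2.1, 1.7 → max 2.1
V regrets: 1.0, 1.5, 0.8, 1.9, 0.0 → max 1.9
Smallest max regret = 0.8 → III.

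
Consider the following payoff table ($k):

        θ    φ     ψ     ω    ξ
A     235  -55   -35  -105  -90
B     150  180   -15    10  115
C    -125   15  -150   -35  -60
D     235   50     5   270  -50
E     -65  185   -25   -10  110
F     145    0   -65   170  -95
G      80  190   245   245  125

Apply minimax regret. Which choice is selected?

G

Column bests: θ=235, φ=190, ψ=245, ω=270, ξ=125.
A regrets: 0, 245, 280, 375, 215 → max 375
B regrets: 85, 10, 260, 260, 10 → max 260
C regrets: 360, 175, 395, 305, 185 → max 395
D regrets: 0, 140, 240, 0, 175 → max 240
E regrets: 300, 5, 270, 280, 15 → max 300
F regrets: 90, 190, 310, 100, 220 → max 310
G regrets: 155, 0, 0, 25, 0 → max 155
Smallest max regret = 155 → G.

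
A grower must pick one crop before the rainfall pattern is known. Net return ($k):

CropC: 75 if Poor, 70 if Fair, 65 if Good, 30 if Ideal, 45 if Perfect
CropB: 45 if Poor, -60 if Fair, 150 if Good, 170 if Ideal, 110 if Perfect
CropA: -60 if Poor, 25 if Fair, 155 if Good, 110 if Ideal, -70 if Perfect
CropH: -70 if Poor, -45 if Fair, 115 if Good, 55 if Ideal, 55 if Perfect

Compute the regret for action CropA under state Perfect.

Best payoff under Perfect is 110.
Regret = 110 − (-70) = 180.

180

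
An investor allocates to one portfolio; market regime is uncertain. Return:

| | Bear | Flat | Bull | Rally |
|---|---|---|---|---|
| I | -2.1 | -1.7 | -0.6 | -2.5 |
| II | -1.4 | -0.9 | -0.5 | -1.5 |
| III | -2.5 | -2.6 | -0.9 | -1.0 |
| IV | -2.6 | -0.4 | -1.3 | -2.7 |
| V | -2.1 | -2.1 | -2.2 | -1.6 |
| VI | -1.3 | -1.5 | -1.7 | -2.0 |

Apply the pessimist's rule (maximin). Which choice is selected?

Row minima: I=-2.5, II=-1.5, III=-2.6, IV=-2.7, V=-2.2, VI=-2.0
Best worst-case = -1.5 → II.

II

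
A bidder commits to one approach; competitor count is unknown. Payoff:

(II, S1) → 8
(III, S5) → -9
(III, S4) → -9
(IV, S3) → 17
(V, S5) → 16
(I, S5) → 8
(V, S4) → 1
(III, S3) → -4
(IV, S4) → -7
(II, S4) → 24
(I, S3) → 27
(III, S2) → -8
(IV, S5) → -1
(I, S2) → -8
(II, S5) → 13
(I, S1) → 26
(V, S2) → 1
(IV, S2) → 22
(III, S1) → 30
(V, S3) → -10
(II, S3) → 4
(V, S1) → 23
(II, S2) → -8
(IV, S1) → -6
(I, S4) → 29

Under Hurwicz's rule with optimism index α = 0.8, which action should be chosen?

III

I: 0.8·29 + 0.2·(-8) = 21.6
II: 0.8·24 + 0.2·(-8) = 17.6
III: 0.8·30 + 0.2·(-9) = 22.2
IV: 0.8·22 + 0.2·(-7) = 16.2
V: 0.8·23 + 0.2·(-10) = 16.4
Highest Hurwicz score = 22.2 → III.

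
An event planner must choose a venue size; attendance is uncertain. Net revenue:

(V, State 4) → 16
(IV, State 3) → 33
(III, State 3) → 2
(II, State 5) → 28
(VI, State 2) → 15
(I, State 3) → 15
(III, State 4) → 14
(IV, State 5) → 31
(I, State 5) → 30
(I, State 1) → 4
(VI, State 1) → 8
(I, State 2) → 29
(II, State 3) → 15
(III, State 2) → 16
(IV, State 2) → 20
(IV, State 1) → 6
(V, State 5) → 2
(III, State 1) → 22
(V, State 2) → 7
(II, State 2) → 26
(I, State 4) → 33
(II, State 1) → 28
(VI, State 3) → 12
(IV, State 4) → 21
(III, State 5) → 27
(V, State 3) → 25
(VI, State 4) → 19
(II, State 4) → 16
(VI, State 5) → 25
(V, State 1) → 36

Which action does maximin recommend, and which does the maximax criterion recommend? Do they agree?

Row minima: I=4, II=15, III=2, IV=6, V=2, VI=8
Best worst-case = 15 → II.
Row maxima: I=33, II=28, III=27, IV=33, V=36, VI=25
Best best-case = 36 → V.

maximin → II; maximax → V (disagree)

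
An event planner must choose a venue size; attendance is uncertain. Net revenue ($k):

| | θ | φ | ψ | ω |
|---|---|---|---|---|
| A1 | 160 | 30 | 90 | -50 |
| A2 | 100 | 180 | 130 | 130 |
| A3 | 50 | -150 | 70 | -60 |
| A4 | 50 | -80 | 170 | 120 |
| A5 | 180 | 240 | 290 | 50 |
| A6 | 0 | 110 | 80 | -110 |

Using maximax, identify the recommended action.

A5

Row maxima: A1=160, A2=180, A3=70, A4=170, A5=290, A6=110
Best best-case = 290 → A5.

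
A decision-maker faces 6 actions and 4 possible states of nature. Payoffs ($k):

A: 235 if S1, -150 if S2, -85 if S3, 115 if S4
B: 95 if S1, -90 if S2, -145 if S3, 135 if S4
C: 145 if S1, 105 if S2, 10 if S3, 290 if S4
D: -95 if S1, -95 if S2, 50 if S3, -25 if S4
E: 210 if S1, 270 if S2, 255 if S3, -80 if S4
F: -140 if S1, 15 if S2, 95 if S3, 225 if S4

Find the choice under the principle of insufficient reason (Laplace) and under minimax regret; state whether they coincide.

Row averages: A=28.75, B=-1.25, C=137.5, D=-41.25, E=163.75, F=48.75
Highest average = 163.75 → E.
Column bests: S1=235, S2=270, S3=255, S4=290.
A regrets: 0, 420, 340, 175 → max 420
B regrets: 140, 360, 400, 155 → max 400
C regrets: 90, 165, 245, 0 → max 245
D regrets: 330, 365, 205, 315 → max 365
E regrets: 25, 0, 0, 370 → max 370
F regrets: 375, 255, 160, 65 → max 375
Smallest max regret = 245 → C.

laplace → E; minimax regret → C (disagree)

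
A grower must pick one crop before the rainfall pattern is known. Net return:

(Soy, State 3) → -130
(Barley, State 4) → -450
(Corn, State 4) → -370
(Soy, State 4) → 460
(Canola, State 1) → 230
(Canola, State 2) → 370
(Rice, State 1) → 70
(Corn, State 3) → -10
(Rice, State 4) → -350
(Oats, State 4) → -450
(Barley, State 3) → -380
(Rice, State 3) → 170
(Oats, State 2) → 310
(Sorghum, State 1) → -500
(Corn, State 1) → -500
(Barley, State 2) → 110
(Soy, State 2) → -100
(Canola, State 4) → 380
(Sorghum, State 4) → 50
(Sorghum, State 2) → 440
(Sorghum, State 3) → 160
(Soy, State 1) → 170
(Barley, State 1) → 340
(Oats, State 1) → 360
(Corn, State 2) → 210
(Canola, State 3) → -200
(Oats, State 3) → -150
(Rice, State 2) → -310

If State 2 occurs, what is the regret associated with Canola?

70

Best payoff under State 2 is 440.
Regret = 440 − 370 = 70.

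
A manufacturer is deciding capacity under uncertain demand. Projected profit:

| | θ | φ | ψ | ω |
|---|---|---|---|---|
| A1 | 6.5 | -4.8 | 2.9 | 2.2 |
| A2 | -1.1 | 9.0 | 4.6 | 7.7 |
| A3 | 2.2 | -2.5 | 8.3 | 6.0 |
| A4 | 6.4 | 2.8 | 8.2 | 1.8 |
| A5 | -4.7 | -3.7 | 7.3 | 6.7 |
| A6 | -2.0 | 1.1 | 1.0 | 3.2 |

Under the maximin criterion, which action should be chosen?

Row minima: A1=-4.8, A2=-1.1, A3=-2.5, A4=1.8, A5=-4.7, A6=-2.0
Best worst-case = 1.8 → A4.

A4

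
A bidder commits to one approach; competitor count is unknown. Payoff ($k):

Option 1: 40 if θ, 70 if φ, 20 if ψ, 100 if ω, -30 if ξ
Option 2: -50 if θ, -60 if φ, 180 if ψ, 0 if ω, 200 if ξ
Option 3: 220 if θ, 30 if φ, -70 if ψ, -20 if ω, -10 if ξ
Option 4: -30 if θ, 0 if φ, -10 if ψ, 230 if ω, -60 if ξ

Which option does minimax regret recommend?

Option 1

Column bests: θ=220, φ=70, ψ=180, ω=230, ξ=200.
Option 1 regrets: 180, 0, 160, 130, 230 → max 230
Option 2 regrets: 270, 130, 0, 230, 0 → max 270
Option 3 regrets: 0, 40, 250, 250, 210 → max 250
Option 4 regrets: 250, 70, 190, 0, 260 → max 260
Smallest max regret = 230 → Option 1.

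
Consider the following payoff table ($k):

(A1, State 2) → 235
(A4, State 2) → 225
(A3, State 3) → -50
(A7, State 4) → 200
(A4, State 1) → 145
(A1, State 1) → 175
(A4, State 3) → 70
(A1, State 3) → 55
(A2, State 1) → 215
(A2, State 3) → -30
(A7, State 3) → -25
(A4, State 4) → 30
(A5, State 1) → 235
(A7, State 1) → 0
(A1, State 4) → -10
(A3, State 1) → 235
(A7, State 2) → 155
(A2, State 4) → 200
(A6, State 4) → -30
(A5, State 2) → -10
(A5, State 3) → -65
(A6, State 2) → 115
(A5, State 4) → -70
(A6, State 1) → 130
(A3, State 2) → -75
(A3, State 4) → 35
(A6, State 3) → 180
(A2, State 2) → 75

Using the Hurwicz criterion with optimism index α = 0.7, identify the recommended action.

A1: 0.7·235 + 0.3·(-10) = 161.5
A2: 0.7·215 + 0.3·(-30) = 141.5
A3: 0.7·235 + 0.3·(-75) = 142
A4: 0.7·225 + 0.3·30 = 166.5
A5: 0.7·235 + 0.3·(-70) = 143.5
A6: 0.7·180 + 0.3·(-30) = 117
A7: 0.7·200 + 0.3·(-25) = 132.5
Highest Hurwicz score = 166.5 → A4.

A4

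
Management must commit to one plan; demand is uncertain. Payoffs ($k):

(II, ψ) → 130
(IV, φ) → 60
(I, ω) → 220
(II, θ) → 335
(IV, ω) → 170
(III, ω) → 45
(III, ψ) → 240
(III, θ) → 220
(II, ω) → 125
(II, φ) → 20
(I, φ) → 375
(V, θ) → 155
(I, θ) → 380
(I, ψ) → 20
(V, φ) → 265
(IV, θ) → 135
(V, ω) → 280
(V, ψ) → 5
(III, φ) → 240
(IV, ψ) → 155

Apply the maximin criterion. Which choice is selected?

Row minima: I=20, II=20, III=45, IV=60, V=5
Best worst-case = 60 → IV.

IV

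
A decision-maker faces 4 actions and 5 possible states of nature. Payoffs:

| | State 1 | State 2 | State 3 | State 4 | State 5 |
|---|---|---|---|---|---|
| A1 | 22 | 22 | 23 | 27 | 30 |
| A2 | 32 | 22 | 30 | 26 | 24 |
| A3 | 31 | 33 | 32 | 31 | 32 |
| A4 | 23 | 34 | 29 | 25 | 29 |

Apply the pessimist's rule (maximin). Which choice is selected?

A3

Row minima: A1=22, A2=22, A3=31, A4=23
Best worst-case = 31 → A3.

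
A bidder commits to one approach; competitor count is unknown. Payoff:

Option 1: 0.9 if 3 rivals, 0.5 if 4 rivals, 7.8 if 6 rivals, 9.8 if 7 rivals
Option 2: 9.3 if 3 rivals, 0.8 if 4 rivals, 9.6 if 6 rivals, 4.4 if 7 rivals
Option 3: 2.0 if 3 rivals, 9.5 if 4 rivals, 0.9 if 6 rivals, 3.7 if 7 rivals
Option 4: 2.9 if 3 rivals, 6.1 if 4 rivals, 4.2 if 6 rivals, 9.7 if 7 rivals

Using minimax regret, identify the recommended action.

Option 4

Column bests: 3 rivals=9.3, 4 rivals=9.5, 6 rivals=9.6, 7 rivals=9.8.
Option 1 regrets: 8.4, 9.0, 1.8, 0.0 → max 9.0
Option 2 regrets: 0.0, 8.7, 0.0, 5.4 → max 8.7
Option 3 regrets: 7.3, 0.0, 8.7, 6.1 → max 8.7
Option 4 regrets: 6.4, 3.4, 5.4, 0.1 → max 6.4
Smallest max regret = 6.4 → Option 4.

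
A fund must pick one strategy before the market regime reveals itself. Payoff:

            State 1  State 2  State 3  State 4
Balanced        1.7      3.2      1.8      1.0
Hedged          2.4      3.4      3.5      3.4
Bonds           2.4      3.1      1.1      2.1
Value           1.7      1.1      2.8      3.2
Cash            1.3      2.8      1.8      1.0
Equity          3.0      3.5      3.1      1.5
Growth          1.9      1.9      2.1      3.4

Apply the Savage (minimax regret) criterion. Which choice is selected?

Column bests: State 1=3.0, State 2=3.5, State 3=3.5, State 4=3.4.
Balanced regrets: 1.3, 0.3, 1.7, 2.4 → max 2.4
Hedged regrets: 0.6, 0.1, 0.0, 0.0 → max 0.6
Bonds regrets: 0.6, 0.4, 2.4, 1.3 → max 2.4
Value regrets: 1.3, 2.4, 0.7, 0.2 → max 2.4
Cash regrets: 1.7, 0.7, 1.7, 2.4 → max 2.4
Equity regrets: 0.0, 0.0, 0.4, 1.9 → max 1.9
Growth regrets: 1.1, 1.6, 1.4, 0.0 → max 1.6
Smallest max regret = 0.6 → Hedged.

Hedged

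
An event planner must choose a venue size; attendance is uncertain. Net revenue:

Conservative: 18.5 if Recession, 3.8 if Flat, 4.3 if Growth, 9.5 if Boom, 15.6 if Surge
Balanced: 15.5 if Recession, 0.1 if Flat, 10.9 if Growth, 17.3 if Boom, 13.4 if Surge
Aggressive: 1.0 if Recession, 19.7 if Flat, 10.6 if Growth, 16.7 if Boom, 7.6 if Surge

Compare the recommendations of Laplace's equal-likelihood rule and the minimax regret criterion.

Row averages: Conservative=10.34, Balanced=11.44, Aggressive=11.12
Highest average = 11.44 → Balanced.
Column bests: Recession=18.5, Flat=19.7, Growth=10.9, Boom=17.3, Surge=15.6.
Conservative regrets: 0.0, 15.9, 6.6, 7.8, 0.0 → max 15.9
Balanced regrets: 3.0, 19.6, 0.0, 0.0, 2.2 → max 19.6
Aggressive regrets: 17.5, 0.0, 0.3, 0.6, 8.0 → max 17.5
Smallest max regret = 15.9 → Conservative.

laplace → Balanced; minimax regret → Conservative (disagree)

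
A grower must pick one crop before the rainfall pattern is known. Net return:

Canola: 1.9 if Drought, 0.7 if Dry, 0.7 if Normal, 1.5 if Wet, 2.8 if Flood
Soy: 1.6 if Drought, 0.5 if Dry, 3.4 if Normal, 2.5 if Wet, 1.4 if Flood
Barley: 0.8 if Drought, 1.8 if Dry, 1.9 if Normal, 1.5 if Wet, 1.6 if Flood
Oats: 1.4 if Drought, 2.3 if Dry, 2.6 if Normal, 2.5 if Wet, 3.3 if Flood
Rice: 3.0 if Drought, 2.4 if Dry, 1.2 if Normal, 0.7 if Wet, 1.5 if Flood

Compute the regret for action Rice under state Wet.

1.8

Best payoff under Wet is 2.5.
Regret = 2.5 − 0.7 = 1.8.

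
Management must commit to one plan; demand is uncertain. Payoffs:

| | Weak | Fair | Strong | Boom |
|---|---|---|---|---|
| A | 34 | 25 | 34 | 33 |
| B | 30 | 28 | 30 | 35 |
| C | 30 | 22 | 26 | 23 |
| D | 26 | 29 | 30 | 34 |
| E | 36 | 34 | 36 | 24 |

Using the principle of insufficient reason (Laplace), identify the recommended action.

Row averages: A=31.5, B=30.75, C=25.25, D=29.75, E=32.5
Highest average = 32.5 → E.

E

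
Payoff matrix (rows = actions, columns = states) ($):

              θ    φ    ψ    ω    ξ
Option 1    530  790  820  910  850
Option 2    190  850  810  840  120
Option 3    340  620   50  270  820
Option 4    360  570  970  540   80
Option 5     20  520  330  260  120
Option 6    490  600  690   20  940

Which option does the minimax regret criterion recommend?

Option 1

Column bests: θ=530, φ=850, ψ=970, ω=910, ξ=940.
Option 1 regrets: 0, 60, 150, 0, 90 → max 150
Option 2 regrets: 340, 0, 160, 70, 820 → max 820
Option 3 regrets: 190, 230, 920, 640, 120 → max 920
Option 4 regrets: 170, 280, 0, 370, 860 → max 860
Option 5 regrets: 510, 330, 640, 650, 820 → max 820
Option 6 regrets: 40, 250, 280, 890, 0 → max 890
Smallest max regret = 150 → Option 1.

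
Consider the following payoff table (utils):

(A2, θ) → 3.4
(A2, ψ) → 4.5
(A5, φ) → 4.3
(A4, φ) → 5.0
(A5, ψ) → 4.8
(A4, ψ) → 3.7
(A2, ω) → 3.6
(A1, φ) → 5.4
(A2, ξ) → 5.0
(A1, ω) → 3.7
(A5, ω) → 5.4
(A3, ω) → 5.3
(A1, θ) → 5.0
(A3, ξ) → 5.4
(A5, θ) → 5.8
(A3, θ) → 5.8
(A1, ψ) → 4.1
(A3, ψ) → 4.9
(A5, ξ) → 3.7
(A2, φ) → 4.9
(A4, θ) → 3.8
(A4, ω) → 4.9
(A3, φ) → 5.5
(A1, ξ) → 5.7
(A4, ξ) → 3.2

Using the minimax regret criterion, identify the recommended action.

Column bests: θ=5.8, φ=5.5, ψ=4.9, ω=5.4, ξ=5.7.
A1 regrets: 0.8, 0.1, 0.8, 1.7, 0.0 → max 1.7
A2 regrets: 2.4, 0.6, 0.4, 1.8, 0.7 → max 2.4
A3 regrets: 0.0, 0.0, 0.0, 0.1, 0.3 → max 0.3
A4 regrets: 2.0, 0.5, 1.2, 0.5, 2.5 → max 2.5
A5 regrets: 0.0, 1.2, 0.1, 0.0, 2.0 → max 2.0
Smallest max regret = 0.3 → A3.

A3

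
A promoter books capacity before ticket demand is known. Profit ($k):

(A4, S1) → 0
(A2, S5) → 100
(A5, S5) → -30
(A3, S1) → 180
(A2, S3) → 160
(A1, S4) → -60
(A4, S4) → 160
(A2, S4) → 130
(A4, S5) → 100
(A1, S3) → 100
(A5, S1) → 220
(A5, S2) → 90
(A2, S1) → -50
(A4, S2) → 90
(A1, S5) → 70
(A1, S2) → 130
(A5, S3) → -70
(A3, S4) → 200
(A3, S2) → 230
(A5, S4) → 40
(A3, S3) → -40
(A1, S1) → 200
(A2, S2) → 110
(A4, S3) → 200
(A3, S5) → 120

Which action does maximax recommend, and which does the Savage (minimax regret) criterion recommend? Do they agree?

Row maxima: A1=200, A2=160, A3=230, A4=200, A5=220
Best best-case = 230 → A3.
Column bests: S1=220, S2=230, S3=200, S4=200, S5=120.
A1 regrets: 20, 100, 100, 260, 50 → max 260
A2 regrets: 270, 120, 40, 70, 20 → max 270
A3 regrets: 40, 0, 240, 0, 0 → max 240
A4 regrets: 220, 140, 0, 40, 20 → max 220
A5 regrets: 0, 140, 270, 160, 150 → max 270
Smallest max regret = 220 → A4.

maximax → A3; minimax regret → A4 (disagree)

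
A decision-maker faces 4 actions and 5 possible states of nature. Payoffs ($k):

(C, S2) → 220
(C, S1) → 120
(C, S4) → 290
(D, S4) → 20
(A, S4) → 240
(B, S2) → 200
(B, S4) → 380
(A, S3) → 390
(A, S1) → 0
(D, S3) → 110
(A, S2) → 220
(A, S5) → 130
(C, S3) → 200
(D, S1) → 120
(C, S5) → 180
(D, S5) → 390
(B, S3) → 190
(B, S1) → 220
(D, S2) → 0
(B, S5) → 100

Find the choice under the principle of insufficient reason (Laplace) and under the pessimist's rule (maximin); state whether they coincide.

laplace → B; maximin → C (disagree)

Row averages: A=196, B=218, C=202, D=128
Highest average = 218 → B.
Row minima: A=0, B=100, C=120, D=0
Best worst-case = 120 → C.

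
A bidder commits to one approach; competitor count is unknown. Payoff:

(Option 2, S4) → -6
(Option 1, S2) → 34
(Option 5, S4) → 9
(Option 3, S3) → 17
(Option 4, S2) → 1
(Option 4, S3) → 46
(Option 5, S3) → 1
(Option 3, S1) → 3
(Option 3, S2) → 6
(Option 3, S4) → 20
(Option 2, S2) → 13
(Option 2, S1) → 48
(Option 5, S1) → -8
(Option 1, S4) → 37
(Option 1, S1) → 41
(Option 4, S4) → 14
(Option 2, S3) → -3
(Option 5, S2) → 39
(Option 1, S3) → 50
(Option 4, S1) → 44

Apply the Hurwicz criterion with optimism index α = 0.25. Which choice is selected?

Option 1

Option 1: 0.25·50 + 0.75·34 = 38
Option 2: 0.25·48 + 0.75·(-6) = 7.5
Option 3: 0.25·20 + 0.75·3 = 7.25
Option 4: 0.25·46 + 0.75·1 = 12.25
Option 5: 0.25·39 + 0.75·(-8) = 3.75
Highest Hurwicz score = 38 → Option 1.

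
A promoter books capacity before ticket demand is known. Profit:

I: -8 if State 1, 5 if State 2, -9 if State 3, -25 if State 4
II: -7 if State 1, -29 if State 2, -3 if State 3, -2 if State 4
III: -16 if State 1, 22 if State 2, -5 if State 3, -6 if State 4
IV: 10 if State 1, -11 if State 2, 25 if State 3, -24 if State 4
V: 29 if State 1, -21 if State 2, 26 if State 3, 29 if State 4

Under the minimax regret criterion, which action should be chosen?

V

Column bests: State 1=29, State 2=22, State 3=26, State 4=29.
I regrets: 37, 17, 35, 54 → max 54
II regrets: 36, 51, 29, 31 → max 51
III regrets: 45, 0, 31, 35 → max 45
IV regrets: 19, 33, 1, 53 → max 53
V regrets: 0, 43, 0, 0 → max 43
Smallest max regret = 43 → V.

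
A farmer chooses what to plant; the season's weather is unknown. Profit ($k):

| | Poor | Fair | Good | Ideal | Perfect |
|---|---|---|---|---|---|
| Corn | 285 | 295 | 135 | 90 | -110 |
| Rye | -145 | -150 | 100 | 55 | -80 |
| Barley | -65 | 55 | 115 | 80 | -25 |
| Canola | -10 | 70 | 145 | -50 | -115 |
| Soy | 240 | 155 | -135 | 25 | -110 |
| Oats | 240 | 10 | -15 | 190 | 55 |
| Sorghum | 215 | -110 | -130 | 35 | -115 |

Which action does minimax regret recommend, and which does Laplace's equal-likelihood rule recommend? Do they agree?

Column bests: Poor=285, Fair=295, Good=145, Ideal=190, Perfect=55.
Corn regrets: 0, 0, 10, 100, 165 → max 165
Rye regrets: 430, 445, 45, 135, 135 → max 445
Barley regrets: 350, 240, 30, 110, 80 → max 350
Canola regrets: 295, 225, 0, 240, 170 → max 295
Soy regrets: 45, 140, 280, 165, 165 → max 280
Oats regrets: 45, 285, 160, 0, 0 → max 285
Sorghum regrets: 70, 405, 275, 155, 170 → max 405
Smallest max regret = 165 → Corn.
Row averages: Corn=139, Rye=-44, Barley=32, Canola=8, Soy=35, Oats=96, Sorghum=-21
Highest average = 139 → Corn.

minimax regret → Corn; laplace → Corn (agree)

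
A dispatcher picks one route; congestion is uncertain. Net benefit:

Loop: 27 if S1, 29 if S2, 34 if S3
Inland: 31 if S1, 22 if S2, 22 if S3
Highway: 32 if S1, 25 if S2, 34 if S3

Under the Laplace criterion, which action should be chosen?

Highway

Row averages: Loop=30, Inland=25, Highway=91/3
Highest average = 91/3 → Highway.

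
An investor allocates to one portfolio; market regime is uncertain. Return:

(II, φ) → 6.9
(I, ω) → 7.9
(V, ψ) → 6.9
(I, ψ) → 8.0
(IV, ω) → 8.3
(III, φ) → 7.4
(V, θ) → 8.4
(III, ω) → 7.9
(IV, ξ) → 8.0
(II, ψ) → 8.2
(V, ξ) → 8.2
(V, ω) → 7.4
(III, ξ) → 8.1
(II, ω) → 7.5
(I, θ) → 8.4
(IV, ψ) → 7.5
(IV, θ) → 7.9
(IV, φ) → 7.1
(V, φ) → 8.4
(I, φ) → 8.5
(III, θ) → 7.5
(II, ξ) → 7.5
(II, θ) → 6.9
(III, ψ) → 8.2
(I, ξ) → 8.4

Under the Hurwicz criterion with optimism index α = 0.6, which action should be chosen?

I

I: 0.6·8.5 + 0.4·7.9 = 8.26
II: 0.6·8.2 + 0.4·6.9 = 7.68
III: 0.6·8.2 + 0.4·7.4 = 7.88
IV: 0.6·8.3 + 0.4·7.1 = 7.82
V: 0.6·8.4 + 0.4·6.9 = 7.8
Highest Hurwicz score = 8.26 → I.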